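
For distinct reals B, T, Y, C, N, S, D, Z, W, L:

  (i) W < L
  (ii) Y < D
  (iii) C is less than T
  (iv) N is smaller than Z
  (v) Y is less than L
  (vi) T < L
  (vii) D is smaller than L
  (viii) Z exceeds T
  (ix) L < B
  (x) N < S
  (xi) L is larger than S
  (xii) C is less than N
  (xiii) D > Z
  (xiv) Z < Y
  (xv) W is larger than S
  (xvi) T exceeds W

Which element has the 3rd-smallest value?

Piecing the relations together gives one ordering: C < N < S < W < T < Z < Y < D < L < B.
Counting 3 from the smallest end gives S.

S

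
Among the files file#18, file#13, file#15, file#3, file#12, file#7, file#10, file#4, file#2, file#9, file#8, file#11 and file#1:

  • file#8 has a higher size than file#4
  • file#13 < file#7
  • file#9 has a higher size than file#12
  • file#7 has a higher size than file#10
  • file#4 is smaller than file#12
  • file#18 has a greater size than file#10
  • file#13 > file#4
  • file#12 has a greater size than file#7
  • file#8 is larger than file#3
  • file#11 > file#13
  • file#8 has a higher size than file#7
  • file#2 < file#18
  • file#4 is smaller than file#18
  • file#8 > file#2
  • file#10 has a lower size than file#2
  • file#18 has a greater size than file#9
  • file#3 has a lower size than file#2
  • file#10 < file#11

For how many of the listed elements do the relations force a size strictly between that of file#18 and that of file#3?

1

Chaining upward from file#3 reaches: file#2, file#8.
Chaining downward from file#18 reaches: file#4, file#10, file#13, file#2, file#7, file#12, file#9.
Strictly between file#3 and file#18 are those in both lists: file#2 — 1 element.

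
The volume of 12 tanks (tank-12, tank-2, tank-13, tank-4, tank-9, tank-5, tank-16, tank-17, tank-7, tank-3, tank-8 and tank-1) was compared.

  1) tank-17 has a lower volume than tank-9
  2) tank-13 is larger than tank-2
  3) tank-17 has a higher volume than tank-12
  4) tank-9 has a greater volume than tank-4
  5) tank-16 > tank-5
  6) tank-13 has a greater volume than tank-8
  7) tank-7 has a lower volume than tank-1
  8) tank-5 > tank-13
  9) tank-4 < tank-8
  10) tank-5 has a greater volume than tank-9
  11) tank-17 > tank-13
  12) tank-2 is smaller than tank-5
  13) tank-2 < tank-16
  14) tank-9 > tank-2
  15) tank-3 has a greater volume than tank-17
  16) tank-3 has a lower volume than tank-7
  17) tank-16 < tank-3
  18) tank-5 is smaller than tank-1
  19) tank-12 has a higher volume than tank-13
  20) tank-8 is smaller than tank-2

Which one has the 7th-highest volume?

Piecing the relations together gives one ordering: tank-4 < tank-8 < tank-2 < tank-13 < tank-12 < tank-17 < tank-9 < tank-5 < tank-16 < tank-3 < tank-7 < tank-1.
Counting 7 from the largest end gives tank-17.

tank-17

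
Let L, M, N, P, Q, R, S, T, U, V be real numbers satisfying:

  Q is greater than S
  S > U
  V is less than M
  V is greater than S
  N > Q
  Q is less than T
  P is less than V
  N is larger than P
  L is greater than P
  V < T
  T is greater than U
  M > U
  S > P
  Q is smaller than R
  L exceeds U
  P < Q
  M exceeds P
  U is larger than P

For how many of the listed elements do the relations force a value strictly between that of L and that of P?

The relations place P below L. An element lies strictly between them when it is forced above P and also forced below L.
Above P: {U, S, V, Q, N, M, R, T}. Below L: {U}.
Intersection: {U} — 1.

1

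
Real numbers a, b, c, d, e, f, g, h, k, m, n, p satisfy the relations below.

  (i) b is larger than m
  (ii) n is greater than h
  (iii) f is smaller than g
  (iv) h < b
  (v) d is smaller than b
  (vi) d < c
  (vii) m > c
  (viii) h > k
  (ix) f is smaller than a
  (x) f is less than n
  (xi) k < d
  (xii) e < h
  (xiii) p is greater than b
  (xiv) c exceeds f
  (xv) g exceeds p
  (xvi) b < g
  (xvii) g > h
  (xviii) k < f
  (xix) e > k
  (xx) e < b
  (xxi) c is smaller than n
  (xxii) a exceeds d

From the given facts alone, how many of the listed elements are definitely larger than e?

5

Directly above e: h, b.
One step further: p, g, n (5 so far).
No other element is forced above e by the given relations, so the count is 5.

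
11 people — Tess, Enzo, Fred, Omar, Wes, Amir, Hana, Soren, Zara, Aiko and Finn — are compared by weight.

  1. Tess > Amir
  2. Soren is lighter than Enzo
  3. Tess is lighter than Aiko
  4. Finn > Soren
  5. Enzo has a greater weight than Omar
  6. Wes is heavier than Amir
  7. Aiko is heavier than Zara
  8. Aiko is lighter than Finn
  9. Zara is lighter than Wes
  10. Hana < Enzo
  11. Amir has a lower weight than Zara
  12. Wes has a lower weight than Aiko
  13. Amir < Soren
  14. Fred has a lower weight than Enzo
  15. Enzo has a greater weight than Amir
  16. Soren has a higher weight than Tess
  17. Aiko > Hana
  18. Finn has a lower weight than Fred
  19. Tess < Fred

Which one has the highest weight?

Omar is not greatest since Omar < Enzo; Amir is not greatest since Amir < Wes; Hana is not greatest since Hana < Aiko; Tess is not greatest since Tess < Soren; Soren is not greatest since Soren < Finn; Zara is not greatest since Zara < Aiko; Wes is not greatest since Wes < Aiko; Aiko is not greatest since Aiko < Finn; Finn is not greatest since Finn < Fred; Fred is not greatest since Fred < Enzo.
Only Enzo has nothing above it, so Enzo is the highest weight.

Enzo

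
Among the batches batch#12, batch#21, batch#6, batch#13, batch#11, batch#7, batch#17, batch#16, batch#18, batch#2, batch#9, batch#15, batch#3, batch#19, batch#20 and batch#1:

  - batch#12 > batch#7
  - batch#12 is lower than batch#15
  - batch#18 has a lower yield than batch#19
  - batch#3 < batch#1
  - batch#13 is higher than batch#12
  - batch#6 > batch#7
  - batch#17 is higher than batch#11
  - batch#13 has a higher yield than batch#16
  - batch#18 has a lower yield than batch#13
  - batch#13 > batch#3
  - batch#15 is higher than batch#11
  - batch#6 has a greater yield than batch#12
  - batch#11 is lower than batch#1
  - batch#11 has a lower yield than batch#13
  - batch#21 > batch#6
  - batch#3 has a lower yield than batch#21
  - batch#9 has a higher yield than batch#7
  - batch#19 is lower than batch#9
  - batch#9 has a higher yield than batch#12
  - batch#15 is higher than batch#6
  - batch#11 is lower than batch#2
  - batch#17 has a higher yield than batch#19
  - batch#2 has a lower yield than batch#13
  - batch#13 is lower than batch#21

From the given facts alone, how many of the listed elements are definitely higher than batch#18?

5

The elements the relations force above batch#18 are batch#19, batch#13, batch#9, batch#17, batch#21 — no chain reaches any other.
That is 5.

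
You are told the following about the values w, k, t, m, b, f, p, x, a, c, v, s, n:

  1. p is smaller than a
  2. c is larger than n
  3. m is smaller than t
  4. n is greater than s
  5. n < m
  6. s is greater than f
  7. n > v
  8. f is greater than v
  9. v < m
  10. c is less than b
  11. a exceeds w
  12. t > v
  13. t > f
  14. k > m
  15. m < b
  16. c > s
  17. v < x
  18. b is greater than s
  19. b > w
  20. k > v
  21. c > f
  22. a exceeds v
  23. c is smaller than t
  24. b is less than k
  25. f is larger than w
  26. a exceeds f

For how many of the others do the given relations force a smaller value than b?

7

Directly below b: w, s, c, m.
One step further: v, f, n (7 so far).
Nothing else is reachable below b; 7 in all.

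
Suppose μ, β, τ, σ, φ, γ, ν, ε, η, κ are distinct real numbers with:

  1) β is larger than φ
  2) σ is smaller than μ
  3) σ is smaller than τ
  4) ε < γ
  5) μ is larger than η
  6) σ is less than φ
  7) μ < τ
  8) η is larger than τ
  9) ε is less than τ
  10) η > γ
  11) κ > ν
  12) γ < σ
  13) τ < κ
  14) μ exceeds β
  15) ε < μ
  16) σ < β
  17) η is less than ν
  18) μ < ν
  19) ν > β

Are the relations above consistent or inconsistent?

Chaining the given relations yields μ < τ < η, so μ < η. But one relation states η < μ. These cannot both hold.

inconsistent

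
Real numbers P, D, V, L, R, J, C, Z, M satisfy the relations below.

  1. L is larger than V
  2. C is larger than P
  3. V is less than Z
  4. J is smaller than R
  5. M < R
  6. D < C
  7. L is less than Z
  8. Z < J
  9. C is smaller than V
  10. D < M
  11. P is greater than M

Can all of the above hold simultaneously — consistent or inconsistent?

The single ordering D < M < P < C < V < L < Z < J < R satisfies every listed relation, so no contradiction arises.

consistent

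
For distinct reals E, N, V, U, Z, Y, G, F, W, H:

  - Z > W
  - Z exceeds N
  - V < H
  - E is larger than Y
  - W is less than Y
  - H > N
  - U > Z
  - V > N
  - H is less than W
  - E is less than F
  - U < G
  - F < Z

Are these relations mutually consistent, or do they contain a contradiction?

Every relation is compatible with N < V < H < W < Y < E < F < Z < U < G; the set is consistent.

consistent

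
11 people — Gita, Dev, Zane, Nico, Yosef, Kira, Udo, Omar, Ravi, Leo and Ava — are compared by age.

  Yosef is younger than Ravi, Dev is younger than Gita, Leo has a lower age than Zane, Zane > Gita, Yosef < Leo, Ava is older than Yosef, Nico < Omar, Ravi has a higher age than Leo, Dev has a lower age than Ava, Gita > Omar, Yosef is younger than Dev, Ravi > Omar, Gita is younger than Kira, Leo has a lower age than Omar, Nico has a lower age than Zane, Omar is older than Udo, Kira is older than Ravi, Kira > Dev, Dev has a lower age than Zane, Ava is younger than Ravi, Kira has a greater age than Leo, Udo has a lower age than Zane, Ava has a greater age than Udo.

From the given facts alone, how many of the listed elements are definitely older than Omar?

From Omar the given relations immediately reach Gita, Ravi.
From those, Zane, Kira — 4 in total.
No other element is forced above Omar by the given relations, so the count is 4.

4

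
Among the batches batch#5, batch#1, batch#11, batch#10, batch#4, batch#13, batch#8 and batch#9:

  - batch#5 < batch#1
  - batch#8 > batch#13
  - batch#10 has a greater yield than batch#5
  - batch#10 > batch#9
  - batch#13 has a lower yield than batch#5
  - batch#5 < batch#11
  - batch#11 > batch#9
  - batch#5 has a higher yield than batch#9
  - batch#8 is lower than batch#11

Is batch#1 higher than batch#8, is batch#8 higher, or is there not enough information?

undetermined

Following every chain through batch#8: above batch#8 we get batch#11; below batch#8 we get batch#13.
batch#1 is not reached, and no chain runs the other way from batch#1 to batch#8.
So the given relations leave the order of batch#8 and batch#1 undetermined.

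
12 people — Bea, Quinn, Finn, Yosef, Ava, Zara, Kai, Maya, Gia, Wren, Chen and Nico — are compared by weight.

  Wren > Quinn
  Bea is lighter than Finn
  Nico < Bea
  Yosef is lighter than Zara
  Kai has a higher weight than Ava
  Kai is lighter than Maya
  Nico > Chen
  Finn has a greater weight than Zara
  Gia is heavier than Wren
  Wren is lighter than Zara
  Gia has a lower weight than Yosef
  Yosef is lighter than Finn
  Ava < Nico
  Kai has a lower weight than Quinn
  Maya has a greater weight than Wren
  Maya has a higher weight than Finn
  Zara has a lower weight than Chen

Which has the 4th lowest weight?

Wren

The consecutive relations fix a unique order: Ava < Kai < Quinn < Wren < Gia < Yosef < Zara < Chen < Nico < Bea < Finn < Maya.
Counting 4 from the smallest end gives Wren.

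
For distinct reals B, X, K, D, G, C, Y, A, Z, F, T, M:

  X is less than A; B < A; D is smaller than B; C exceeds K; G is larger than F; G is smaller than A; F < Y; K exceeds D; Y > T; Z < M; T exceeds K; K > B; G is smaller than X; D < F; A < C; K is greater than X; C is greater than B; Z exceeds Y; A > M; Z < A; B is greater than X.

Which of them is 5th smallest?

Chaining the given pairs: D < F < G < X < B < K < T < Y < Z < M < A < C.
The 5th smallest is B.

B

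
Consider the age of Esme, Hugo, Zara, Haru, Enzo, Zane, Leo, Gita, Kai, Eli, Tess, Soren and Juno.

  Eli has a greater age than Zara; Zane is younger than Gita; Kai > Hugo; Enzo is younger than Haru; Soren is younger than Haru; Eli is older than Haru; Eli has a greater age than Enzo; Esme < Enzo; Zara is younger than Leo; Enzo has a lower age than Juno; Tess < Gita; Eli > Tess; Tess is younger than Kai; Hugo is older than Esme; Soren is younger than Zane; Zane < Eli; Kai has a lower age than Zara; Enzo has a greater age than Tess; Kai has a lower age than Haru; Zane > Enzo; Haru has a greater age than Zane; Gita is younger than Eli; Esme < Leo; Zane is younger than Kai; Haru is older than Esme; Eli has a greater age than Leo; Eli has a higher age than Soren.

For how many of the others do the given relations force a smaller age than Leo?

Directly below Leo: Esme, Zara.
One step further: Kai (3 so far).
One step further: Tess, Zane, Hugo (6 so far).
One step further: Enzo, Soren (8 so far).
No other element is forced below Leo by the given relations, so the count is 8.

8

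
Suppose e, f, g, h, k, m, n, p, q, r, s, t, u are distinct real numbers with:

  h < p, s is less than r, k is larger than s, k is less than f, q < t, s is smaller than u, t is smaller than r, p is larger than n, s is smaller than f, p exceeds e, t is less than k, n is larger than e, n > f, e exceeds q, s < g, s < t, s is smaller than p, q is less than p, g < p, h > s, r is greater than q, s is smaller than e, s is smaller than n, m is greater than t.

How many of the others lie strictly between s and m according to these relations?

1

The relations place s below m. An element lies strictly between them when it is forced above s and also forced below m.
Above s: {t, e, u, k, r, f, g, n, h, p}. Below m: {q, t}.
Intersection: {t} — 1.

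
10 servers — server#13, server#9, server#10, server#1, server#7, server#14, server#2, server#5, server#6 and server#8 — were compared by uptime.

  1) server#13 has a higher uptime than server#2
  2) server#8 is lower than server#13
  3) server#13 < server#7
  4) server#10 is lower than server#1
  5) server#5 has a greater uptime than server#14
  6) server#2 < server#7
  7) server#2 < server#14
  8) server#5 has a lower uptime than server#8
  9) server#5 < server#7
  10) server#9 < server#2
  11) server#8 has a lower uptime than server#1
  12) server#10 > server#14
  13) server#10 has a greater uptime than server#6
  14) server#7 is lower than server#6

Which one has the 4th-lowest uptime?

server#5

Piecing the relations together gives one ordering: server#9 < server#2 < server#14 < server#5 < server#8 < server#13 < server#7 < server#6 < server#10 < server#1.
The 4th smallest is server#5.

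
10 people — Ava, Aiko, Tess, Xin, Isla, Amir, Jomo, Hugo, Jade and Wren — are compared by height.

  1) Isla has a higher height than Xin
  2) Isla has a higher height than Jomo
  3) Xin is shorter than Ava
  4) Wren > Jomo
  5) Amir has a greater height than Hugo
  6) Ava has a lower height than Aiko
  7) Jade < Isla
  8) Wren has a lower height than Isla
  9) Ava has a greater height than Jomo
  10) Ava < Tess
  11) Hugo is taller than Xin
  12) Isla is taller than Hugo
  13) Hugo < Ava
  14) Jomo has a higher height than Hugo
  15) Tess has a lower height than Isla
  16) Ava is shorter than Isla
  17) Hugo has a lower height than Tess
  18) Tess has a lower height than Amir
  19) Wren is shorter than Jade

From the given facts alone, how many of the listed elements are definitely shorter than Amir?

5

From Amir the given relations immediately reach Hugo, Tess.
From those, Xin, Ava — 4 in total.
From those, Jomo — 5 in total.
No other element is forced below Amir by the given relations, so the count is 5.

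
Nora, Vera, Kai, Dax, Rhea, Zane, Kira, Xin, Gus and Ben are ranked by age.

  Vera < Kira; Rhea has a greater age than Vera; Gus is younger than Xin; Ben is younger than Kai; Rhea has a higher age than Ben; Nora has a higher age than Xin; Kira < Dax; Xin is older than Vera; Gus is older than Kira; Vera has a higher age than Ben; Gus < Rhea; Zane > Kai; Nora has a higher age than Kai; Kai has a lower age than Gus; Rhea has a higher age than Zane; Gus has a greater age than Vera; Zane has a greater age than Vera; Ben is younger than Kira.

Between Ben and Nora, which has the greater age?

Nora

Following the relations from Ben: Ben < Vera < Kira < Gus < Xin < Nora.
So Ben < Nora; Nora is the older of the two.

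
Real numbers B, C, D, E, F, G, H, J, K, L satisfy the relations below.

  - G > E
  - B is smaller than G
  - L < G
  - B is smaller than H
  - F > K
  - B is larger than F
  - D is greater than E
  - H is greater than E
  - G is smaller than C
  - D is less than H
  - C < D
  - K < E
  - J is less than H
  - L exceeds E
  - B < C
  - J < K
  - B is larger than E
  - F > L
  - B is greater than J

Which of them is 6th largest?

F

Chaining the given pairs: J < K < E < L < F < B < G < C < D < H.
The 6th largest is F.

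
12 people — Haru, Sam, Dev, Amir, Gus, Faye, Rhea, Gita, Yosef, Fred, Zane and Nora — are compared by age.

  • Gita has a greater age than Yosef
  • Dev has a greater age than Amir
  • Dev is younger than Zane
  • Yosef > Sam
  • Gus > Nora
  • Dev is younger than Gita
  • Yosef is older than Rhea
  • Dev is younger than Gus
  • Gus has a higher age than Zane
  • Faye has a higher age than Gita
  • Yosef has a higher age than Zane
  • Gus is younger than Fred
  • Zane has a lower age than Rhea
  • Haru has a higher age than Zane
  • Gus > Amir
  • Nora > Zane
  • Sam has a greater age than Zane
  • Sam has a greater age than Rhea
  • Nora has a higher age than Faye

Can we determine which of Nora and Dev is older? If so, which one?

Nora

Chaining the given relations: Dev < Zane < Rhea < Sam < Yosef < Gita < Faye < Nora.
So Nora is older.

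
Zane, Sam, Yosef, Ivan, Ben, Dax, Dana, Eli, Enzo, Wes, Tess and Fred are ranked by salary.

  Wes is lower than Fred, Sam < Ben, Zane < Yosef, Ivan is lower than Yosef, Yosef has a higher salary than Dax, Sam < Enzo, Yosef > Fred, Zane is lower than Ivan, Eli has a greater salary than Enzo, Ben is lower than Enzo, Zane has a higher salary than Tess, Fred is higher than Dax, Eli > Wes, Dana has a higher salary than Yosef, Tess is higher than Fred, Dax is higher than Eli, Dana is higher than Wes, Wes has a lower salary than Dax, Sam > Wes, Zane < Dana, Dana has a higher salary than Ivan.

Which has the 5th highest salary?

Tess

Piecing the relations together gives one ordering: Wes < Sam < Ben < Enzo < Eli < Dax < Fred < Tess < Zane < Ivan < Yosef < Dana.
Counting 5 from the largest end gives Tess.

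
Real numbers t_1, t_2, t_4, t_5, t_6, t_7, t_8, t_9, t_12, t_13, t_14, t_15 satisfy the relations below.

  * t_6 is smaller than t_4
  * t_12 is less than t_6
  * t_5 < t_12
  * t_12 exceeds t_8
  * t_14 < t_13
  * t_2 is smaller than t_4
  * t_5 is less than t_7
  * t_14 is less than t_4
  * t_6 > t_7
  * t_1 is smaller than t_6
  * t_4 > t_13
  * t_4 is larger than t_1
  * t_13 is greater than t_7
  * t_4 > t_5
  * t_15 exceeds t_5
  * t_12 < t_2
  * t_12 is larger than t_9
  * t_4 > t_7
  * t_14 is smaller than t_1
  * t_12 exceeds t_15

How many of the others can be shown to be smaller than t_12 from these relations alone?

The elements the relations force below t_12 are t_5, t_15, t_9, t_8 — no chain reaches any other.
That is 4.

4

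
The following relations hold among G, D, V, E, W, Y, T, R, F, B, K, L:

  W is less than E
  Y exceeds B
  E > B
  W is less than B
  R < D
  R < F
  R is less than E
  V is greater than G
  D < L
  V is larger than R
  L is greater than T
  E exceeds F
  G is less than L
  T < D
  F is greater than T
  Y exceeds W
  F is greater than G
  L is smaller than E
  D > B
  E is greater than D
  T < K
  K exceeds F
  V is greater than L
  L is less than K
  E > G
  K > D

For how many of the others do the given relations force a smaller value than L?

The elements the relations force below L are W, B, G, R, T, D — no chain reaches any other.
That is 6.

6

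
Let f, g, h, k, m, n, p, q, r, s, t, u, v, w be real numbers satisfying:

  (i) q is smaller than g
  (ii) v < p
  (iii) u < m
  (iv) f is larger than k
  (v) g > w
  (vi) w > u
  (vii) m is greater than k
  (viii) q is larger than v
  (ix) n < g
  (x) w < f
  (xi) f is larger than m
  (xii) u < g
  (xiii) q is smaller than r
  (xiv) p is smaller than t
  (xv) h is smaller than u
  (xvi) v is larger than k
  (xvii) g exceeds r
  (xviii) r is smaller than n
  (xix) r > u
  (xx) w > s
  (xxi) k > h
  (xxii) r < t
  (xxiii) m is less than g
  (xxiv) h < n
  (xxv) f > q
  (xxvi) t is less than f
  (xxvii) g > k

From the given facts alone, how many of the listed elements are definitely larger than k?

9

The elements the relations force above k are v, q, m, r, n, p, t, f, g — no chain reaches any other.
That is 9.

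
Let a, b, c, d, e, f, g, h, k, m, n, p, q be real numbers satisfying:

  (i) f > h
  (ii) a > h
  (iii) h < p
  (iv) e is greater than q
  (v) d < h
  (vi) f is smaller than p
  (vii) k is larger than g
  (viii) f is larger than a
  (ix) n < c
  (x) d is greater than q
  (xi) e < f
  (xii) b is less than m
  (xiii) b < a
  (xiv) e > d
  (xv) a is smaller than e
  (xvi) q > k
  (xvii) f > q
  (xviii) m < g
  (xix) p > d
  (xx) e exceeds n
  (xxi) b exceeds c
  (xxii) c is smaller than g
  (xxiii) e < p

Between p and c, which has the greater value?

p

The relevant relations are c < b; b < m; m < g; g < k; k < q; q < d; d < h; h < a; a < e; e < f; f < p.
Chaining these gives c < b < m < g < k < q < d < h < a < e < f < p.
So c < p; p is the larger of the two.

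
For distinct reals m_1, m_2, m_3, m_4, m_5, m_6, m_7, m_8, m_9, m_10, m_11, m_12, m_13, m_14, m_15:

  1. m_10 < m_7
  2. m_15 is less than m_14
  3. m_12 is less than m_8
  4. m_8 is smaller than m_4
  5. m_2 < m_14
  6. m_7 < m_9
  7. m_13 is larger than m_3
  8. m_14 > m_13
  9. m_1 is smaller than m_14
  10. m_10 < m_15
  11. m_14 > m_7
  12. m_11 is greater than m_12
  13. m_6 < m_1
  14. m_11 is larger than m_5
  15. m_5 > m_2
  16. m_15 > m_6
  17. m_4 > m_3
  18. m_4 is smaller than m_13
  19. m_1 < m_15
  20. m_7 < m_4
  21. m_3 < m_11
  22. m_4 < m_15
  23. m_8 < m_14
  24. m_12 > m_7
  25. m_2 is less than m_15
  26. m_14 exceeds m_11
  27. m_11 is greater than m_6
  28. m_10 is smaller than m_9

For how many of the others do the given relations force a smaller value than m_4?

The elements the relations force below m_4 are m_10, m_7, m_3, m_12, m_8 — no chain reaches any other.
That is 5.

5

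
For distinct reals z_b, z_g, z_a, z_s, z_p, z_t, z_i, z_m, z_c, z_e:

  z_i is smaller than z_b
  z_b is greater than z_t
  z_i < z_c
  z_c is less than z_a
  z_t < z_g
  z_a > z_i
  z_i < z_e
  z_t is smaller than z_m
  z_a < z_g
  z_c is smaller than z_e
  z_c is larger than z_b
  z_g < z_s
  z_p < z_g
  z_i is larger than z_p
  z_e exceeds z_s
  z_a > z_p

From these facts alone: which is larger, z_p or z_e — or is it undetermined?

z_e

z_p < z_i < z_b < z_c < z_a < z_g < z_s < z_e, by transitivity through z_i, z_b, z_c, z_a, z_g, z_s.
So z_e is larger.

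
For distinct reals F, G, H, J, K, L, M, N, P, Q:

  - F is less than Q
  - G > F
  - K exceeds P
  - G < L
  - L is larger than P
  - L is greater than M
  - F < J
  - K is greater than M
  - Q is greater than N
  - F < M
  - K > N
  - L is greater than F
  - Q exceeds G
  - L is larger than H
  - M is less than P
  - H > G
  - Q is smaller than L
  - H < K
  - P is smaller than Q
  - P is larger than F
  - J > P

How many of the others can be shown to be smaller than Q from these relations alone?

From Q the given relations immediately reach F, N, G, P.
From those, M — 5 in total.
Nothing else is reachable below Q; 5 in all.

5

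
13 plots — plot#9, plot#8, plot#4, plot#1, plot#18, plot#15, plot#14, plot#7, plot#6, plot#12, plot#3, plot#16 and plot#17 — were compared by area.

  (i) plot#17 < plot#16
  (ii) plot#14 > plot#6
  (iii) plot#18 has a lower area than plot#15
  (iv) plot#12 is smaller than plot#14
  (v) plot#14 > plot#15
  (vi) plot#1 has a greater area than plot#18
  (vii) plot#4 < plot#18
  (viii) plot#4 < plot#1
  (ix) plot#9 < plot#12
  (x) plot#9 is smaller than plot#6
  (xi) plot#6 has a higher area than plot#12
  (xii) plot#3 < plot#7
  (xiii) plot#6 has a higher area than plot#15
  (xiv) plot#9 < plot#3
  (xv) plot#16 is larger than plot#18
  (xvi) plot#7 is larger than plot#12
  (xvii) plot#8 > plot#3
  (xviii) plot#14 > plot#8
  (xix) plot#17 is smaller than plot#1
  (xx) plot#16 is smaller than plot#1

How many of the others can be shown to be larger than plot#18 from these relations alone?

From plot#18 the given relations immediately reach plot#15, plot#16, plot#1.
From those, plot#6, plot#14 — 5 in total.
No other element is forced above plot#18 by the given relations, so the count is 5.

5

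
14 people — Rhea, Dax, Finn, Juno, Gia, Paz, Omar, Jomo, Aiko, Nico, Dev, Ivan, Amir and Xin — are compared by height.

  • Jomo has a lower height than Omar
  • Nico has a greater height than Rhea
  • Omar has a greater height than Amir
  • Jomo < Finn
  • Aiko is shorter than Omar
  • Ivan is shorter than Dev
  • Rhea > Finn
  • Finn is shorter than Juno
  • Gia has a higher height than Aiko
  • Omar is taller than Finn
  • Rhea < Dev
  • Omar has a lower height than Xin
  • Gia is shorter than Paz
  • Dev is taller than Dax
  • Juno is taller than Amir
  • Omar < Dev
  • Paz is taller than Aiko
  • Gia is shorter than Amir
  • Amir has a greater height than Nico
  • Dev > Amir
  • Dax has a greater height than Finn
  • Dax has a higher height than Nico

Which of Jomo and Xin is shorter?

Jomo

Following the relations from Jomo: Jomo < Finn < Rhea < Nico < Amir < Omar < Xin.
So Jomo < Xin; Jomo is the shorter of the two.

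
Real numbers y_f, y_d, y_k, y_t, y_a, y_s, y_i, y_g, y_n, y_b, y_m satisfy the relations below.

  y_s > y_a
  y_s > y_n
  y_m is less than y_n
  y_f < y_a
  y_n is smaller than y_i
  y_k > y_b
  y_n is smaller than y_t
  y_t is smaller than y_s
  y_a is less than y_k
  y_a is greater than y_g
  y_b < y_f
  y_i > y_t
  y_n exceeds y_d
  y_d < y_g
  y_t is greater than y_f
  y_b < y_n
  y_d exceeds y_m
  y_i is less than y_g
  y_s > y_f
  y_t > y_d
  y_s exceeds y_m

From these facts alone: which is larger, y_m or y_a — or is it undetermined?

The relevant relations are y_m < y_d; y_d < y_n; y_n < y_t; y_t < y_i; y_i < y_g; y_g < y_a.
Chaining these gives y_m < y_d < y_n < y_t < y_i < y_g < y_a.
So y_a is larger.

y_a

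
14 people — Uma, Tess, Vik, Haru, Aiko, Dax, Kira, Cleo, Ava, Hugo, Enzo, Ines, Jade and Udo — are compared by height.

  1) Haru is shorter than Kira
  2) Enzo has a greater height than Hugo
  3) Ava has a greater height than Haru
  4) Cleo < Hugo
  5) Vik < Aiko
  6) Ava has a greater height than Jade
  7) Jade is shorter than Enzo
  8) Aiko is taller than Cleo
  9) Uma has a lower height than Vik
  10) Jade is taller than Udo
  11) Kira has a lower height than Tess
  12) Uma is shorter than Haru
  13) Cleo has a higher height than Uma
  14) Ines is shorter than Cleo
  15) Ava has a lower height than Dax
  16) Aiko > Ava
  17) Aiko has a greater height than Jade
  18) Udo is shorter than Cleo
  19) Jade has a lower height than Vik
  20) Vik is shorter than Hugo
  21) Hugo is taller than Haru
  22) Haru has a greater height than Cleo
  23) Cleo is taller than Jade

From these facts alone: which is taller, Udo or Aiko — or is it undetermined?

Udo < Jade and Jade < Cleo give Udo < Cleo.
Then Cleo < Haru extends the chain to Haru.
With Haru < Ava: Udo < Jade < Cleo < Haru < Ava.
With Ava < Aiko: Udo < Jade < Cleo < Haru < Ava < Aiko.
So Aiko is taller.

Aiko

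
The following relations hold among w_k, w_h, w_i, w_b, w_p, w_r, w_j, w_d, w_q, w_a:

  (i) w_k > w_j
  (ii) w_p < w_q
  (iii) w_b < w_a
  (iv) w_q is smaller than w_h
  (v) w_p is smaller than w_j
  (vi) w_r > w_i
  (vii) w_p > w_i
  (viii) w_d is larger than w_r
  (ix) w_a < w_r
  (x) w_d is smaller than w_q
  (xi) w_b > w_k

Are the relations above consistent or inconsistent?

consistent

The single ordering w_i < w_p < w_j < w_k < w_b < w_a < w_r < w_d < w_q < w_h satisfies every listed relation, so no contradiction arises.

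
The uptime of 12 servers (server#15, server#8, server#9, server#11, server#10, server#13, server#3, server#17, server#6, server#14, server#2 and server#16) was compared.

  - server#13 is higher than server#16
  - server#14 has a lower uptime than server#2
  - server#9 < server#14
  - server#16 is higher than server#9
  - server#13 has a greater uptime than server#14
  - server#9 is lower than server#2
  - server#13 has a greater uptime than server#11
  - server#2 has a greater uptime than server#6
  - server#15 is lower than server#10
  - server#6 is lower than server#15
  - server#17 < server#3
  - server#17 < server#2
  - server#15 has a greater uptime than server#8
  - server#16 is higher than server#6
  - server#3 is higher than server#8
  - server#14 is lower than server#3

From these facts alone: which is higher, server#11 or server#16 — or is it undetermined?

Following every chain through server#11: above server#11 we get server#13.
server#16 is not reached, and no chain runs the other way from server#16 to server#11.
So the given relations leave the order of server#11 and server#16 undetermined.

undetermined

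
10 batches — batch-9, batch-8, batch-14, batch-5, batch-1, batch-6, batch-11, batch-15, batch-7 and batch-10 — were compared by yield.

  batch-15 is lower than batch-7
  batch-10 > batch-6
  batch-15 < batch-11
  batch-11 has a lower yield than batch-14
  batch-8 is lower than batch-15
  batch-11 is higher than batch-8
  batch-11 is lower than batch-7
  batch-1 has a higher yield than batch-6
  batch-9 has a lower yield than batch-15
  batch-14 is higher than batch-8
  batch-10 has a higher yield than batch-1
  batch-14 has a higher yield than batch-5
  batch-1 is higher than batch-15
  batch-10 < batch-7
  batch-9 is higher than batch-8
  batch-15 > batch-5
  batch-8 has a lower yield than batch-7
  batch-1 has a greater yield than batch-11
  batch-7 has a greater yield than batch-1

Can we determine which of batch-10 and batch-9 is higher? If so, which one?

Link the given pairs in sequence: batch-9 < batch-15; batch-15 < batch-11; batch-11 < batch-1; batch-1 < batch-10.
Chaining these gives batch-9 < batch-15 < batch-11 < batch-1 < batch-10.
So batch-10 is higher.

batch-10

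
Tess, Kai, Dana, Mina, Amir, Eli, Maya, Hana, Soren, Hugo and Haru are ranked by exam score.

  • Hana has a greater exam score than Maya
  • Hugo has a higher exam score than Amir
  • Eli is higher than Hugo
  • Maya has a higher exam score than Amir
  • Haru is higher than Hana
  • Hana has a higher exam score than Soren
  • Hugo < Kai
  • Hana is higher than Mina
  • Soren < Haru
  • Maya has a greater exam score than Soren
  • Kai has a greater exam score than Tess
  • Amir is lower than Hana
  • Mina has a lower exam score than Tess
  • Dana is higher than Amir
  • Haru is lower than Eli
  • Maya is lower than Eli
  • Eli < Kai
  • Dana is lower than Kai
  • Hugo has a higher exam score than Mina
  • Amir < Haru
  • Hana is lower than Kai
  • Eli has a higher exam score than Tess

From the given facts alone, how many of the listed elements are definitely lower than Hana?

4

From Hana the given relations immediately reach Soren, Mina, Amir, Maya.
Nothing else is reachable below Hana; 4 in all.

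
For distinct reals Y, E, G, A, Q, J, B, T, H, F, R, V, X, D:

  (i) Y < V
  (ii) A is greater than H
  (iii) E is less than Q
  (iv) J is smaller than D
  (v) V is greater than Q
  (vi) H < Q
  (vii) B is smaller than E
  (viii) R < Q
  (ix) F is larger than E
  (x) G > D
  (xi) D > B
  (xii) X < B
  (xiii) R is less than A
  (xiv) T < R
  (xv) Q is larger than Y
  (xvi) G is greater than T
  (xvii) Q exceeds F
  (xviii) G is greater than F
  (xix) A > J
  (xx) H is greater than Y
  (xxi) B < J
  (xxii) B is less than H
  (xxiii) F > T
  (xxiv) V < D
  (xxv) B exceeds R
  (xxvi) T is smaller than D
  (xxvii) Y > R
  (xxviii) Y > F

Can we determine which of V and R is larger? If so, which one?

R < B and B < E give R < E.
With E < F: R < B < E < F.
With F < Y: R < B < E < F < Y.
Then Y < H extends the chain to H.
With H < Q: R < B < E < F < Y < H < Q.
Then Q < V extends the chain to V.
So V is larger.

V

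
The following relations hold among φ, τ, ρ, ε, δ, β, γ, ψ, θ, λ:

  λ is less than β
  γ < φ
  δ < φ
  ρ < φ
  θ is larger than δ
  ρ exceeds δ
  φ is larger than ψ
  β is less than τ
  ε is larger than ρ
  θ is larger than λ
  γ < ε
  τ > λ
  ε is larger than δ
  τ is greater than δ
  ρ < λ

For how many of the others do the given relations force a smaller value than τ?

Directly below τ: δ, λ, β.
One step further: ρ (4 so far).
No other element is forced below τ by the given relations, so the count is 4.

4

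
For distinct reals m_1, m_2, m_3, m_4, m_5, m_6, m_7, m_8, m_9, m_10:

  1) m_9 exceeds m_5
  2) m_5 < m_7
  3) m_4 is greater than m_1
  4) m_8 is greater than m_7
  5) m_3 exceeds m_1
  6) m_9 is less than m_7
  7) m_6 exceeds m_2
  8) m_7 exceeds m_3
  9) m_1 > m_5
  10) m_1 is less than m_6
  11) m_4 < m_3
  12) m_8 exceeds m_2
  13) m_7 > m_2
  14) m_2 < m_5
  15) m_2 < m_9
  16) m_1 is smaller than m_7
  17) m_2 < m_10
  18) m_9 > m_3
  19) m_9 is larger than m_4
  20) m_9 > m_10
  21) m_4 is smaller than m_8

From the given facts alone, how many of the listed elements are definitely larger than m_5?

7

Directly above m_5: m_1, m_9, m_7.
One step further: m_4, m_3, m_6, m_8 (7 so far).
Nothing else is reachable above m_5; 7 in all.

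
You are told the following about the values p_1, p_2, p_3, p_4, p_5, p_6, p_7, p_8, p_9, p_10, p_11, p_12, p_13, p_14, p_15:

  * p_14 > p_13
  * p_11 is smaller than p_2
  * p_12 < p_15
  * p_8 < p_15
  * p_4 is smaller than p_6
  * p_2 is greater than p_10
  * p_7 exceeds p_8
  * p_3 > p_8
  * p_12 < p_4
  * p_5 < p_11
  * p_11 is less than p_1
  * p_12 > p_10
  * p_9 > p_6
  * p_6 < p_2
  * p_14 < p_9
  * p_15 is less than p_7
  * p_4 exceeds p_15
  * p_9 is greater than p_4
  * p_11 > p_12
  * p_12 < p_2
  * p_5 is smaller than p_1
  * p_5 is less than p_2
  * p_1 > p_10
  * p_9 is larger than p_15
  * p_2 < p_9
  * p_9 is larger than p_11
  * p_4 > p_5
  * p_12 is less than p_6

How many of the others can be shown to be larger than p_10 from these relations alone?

From p_10 the given relations immediately reach p_12, p_1, p_2.
From those, p_11, p_15, p_4, p_6, p_9 — 8 in total.
From those, p_7 — 9 in total.
Nothing else is reachable above p_10; 9 in all.

9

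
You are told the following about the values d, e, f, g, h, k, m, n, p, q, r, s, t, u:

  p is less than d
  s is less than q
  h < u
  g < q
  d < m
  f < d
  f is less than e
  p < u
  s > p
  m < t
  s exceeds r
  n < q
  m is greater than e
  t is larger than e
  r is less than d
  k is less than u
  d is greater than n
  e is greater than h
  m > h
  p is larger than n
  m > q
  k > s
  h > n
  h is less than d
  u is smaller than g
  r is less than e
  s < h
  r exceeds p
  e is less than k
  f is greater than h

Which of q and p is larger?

p < r and r < s give p < s.
Then s < h extends the chain to h.
Then h < f extends the chain to f.
With f < e: p < r < s < h < f < e.
Then e < k extends the chain to k.
With k < u: p < r < s < h < f < e < k < u.
Then u < g extends the chain to g.
Then g < q extends the chain to q.
So p < q; q is the larger of the two.

q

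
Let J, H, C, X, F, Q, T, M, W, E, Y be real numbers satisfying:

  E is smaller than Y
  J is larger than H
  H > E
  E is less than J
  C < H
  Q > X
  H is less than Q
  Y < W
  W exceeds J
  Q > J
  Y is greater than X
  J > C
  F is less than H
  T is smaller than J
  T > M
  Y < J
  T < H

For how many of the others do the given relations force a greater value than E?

5

The elements the relations force above E are Y, H, J, W, Q — no chain reaches any other.
That is 5.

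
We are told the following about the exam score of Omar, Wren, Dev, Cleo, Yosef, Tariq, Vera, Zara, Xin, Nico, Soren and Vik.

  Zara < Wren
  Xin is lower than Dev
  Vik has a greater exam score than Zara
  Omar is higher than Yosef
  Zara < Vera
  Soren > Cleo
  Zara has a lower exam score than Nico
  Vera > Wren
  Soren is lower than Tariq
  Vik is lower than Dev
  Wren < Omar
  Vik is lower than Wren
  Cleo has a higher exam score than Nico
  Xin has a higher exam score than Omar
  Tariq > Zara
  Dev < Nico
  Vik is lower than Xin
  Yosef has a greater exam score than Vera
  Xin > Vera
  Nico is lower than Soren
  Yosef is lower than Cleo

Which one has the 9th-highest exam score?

Vera

Chaining the given pairs: Zara < Vik < Wren < Vera < Yosef < Omar < Xin < Dev < Nico < Cleo < Soren < Tariq.
The 9th largest is Vera.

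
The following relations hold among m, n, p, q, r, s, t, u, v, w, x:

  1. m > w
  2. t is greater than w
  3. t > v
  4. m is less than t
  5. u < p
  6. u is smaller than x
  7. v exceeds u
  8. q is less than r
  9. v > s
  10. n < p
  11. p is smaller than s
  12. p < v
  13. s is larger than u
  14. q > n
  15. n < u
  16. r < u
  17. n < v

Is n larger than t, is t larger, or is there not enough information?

t

n < q < r < u < p < s < v < t, by transitivity through q, r, u, p, s, v.
So t is larger.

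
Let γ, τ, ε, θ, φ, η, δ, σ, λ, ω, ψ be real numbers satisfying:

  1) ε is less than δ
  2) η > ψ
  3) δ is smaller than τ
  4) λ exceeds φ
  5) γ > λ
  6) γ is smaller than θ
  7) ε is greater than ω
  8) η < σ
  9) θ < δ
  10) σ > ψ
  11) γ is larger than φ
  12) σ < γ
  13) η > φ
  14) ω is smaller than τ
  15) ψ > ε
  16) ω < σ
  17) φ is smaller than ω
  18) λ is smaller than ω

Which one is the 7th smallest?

σ

Piecing the relations together gives one ordering: φ < λ < ω < ε < ψ < η < σ < γ < θ < δ < τ.
Counting 7 from the smallest end gives σ.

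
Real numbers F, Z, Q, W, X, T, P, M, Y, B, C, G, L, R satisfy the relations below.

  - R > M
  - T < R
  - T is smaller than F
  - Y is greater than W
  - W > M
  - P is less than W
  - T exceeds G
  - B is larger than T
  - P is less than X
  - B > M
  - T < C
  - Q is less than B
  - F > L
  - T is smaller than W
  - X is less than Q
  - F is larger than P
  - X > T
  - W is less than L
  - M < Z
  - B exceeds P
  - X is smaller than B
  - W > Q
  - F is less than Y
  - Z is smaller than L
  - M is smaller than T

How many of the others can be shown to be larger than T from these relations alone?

The elements the relations force above T are X, Q, W, R, B, L, C, F, Y — no chain reaches any other.
That is 9.

9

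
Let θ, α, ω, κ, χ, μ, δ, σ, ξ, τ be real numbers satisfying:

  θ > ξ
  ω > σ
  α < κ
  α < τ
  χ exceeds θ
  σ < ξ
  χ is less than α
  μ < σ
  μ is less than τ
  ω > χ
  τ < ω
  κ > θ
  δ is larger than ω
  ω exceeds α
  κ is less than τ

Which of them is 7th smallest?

κ

Chaining the given pairs: μ < σ < ξ < θ < χ < α < κ < τ < ω < δ.
Counting 7 from the smallest end gives κ.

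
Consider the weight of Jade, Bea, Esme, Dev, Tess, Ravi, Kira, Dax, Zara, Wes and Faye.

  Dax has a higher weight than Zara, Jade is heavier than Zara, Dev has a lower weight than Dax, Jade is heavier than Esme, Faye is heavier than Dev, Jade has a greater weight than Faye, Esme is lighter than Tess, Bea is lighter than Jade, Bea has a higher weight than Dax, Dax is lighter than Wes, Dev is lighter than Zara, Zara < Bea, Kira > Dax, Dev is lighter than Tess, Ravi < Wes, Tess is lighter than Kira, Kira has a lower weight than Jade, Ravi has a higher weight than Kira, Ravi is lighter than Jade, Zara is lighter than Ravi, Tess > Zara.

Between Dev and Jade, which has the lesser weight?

Dev

Following the relations from Dev: Dev < Zara < Dax < Kira < Ravi < Jade.
So Dev < Jade; Dev is the lighter of the two.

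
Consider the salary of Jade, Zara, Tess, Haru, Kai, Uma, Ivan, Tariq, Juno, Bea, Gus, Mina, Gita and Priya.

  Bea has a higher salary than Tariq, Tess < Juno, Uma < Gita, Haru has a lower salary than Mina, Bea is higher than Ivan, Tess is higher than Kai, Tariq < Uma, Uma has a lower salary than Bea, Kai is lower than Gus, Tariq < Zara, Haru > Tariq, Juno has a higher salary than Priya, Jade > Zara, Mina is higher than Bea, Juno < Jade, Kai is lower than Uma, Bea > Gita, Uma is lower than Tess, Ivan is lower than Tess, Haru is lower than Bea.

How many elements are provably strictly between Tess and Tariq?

1

Chaining upward from Tariq reaches: Haru, Uma, Gita, Zara, Bea, Juno, Mina, Jade.
Chaining downward from Tess reaches: Kai, Uma, Ivan.
Strictly between Tariq and Tess are those in both lists: Uma — 1 element.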